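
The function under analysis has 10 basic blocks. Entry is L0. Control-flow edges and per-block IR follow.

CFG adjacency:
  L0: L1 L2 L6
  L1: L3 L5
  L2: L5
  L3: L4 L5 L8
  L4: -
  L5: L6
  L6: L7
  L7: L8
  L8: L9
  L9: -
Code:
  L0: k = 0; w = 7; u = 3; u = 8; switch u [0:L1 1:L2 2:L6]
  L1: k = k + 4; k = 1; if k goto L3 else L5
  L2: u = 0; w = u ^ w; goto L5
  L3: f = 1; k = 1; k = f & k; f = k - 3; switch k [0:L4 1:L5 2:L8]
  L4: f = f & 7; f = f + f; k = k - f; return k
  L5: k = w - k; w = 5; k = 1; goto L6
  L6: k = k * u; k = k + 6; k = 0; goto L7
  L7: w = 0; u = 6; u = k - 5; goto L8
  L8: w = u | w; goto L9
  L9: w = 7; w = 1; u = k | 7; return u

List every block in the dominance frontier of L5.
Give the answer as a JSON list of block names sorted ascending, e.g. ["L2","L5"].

Answer: ["L6"]

Analysis:
idom tree: L1←L0 L2←L0 L3←L1 L4←L3 L5←L0 L6←L0 L7←L6 L8←L0 L9←L8
Join-block Dom:
  L5: preds {L1,L2,L3}: {L0,L1} ∩ {L0,L2} ∩ {L0,L1,L3} = {L0}; idom=L0
  L6: preds {L0,L5}: {L0} ∩ {L0,L5} = {L0}; idom=L0
  L8: preds {L3,L7}: {L0,L1,L3} ∩ {L0,L6,L7} = {L0}; idom=L0

DF walk-up:
  join L5 pred L1: L1 stop@L0
  join L5 pred L2: L2 stop@L0
  join L5 pred L3: L3→L1 stop@L0
  join L6 pred L0: · stop@L0
  join L6 pred L5: L5 stop@L0
  join L8 pred L3: L3→L1 stop@L0
  join L8 pred L7: L7→L6 stop@L0
  DF(L0)=∅
  DF(L1)={L5,L8}
  DF(L2)={L5}
  DF(L3)={L5,L8}
  DF(L4)=∅
  DF(L5)={L6}
  DF(L6)={L8}
  DF(L7)={L8}
  DF(L8)=∅
  DF(L9)=∅

DF(L5) = ["L6"]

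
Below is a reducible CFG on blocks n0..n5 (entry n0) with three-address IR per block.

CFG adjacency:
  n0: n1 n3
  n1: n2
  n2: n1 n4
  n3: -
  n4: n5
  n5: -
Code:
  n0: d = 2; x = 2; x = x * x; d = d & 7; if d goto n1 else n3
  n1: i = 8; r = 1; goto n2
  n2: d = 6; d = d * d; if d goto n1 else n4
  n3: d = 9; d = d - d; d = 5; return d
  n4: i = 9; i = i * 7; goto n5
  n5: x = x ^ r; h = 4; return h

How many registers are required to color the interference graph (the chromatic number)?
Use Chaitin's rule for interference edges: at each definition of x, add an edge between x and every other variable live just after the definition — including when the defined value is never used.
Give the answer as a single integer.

Answer: 3

Analysis:
Per-block:
  n0: {d,x} / ∅
  n1: {i,r} / ∅
  n2: {d} / ∅
  n3: {d} / ∅
  n4: {i} / ∅
  n5: {h,x} / {r,x}

Live sets:
  n0: in=∅ out={x}
  n1: in={x} out={r,x}
  n2: in={r,x} out={r,x}
  n3: in=∅ out=∅
  n4: in={r,x} out={r,x}
  n5: in={r,x} out=∅

Interference:
  d↔{r,x}
  h↔∅
  i↔{r,x}
  r↔{d,i,x}
  x↔{d,i,r}

Registers:
  clique {d,r,x} ⇒ need ≥ 3
  assign d→R2 h→R0 i→R2 r→R0 x→R1 — no edge inside a register ⇒ χ ≤ 3
  χ = 3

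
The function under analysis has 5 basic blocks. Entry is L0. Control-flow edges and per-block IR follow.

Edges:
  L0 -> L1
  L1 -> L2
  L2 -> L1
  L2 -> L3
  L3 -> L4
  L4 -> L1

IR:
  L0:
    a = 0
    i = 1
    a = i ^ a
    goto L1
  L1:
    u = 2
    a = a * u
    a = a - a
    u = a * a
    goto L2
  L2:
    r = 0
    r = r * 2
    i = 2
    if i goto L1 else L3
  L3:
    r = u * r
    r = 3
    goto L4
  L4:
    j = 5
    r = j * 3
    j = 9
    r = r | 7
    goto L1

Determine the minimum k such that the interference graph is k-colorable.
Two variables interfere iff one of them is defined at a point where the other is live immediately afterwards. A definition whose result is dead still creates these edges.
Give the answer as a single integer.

def/use:
  L0: def={a,i} ue=∅
  L1: def={a,u} ue={a}
  L2: def={i,r} ue=∅
  L3: def={r} ue={r,u}
  L4: def={j,r} ue=∅

Live sets:
  L0: in=∅ out={a}
  L1: in={a} out={a,u}
  L2: in={a,u} out={a,r,u}
  L3: in={a,r,u} out={a}
  L4: in={a} out={a}

Interfere edges:
  a↔{i,j,r,u}
  i↔{a,r,u}
  j↔{a,r}
  r↔{a,i,j,u}
  u↔{a,i,r}

Chromatic number:
  lower bound: {a,i,r,u} mutually conflict ⇒ χ ≥ 4
  4-colouring: c0={a}  c1={r}  c2={i,j}  c3={u}
  χ = 4

Answer: 4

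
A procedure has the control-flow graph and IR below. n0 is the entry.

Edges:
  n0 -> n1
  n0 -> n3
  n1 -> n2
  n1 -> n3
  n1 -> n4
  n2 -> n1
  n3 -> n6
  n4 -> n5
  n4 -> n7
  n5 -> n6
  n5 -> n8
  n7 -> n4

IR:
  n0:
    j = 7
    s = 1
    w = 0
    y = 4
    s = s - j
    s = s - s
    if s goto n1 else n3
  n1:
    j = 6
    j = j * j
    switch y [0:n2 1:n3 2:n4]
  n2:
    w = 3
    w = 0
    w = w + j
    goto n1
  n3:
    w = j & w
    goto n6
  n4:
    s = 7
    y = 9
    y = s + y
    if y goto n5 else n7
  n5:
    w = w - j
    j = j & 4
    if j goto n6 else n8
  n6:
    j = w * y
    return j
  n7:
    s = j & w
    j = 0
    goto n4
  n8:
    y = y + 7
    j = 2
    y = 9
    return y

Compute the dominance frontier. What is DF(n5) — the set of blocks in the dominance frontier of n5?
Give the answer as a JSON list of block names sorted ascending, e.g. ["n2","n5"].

idom tree: n1←n0 n2←n1 n3←n0 n4←n1 n5←n4 n6←n0 n7←n4 n8←n5
Dom at joins:
  n1: preds {n0,n2}: {n0} ∩ {n0,n1,n2} = {n0}; idom=n0
  n3: preds {n0,n1}: {n0} ∩ {n0,n1} = {n0}; idom=n0
  n4: preds {n1,n7}: {n0,n1} ∩ {n0,n1,n4,n7} = {n0,n1}; idom=n1
  n6: preds {n3,n5}: {n0,n3} ∩ {n0,n1,n4,n5} = {n0}; idom=n0

DF derivation:
  join n1 pred n0: · stop@n0
  join n1 pred n2: n2→n1 stop@n0
  join n3 pred n0: · stop@n0
  join n3 pred n1: n1 stop@n0
  join n4 pred n1: · stop@n1
  join n4 pred n7: n7→n4 stop@n1
  join n6 pred n3: n3 stop@n0
  join n6 pred n5: n5→n4→n1 stop@n0
  n0: DF=∅
  n1: DF={n1,n3,n6}
  n2: DF={n1}
  n3: DF={n6}
  n4: DF={n4,n6}
  n5: DF={n6}
  n6: DF=∅
  n7: DF={n4}
  n8: DF=∅

DF(n5) = ["n6"]

Answer: ["n6"]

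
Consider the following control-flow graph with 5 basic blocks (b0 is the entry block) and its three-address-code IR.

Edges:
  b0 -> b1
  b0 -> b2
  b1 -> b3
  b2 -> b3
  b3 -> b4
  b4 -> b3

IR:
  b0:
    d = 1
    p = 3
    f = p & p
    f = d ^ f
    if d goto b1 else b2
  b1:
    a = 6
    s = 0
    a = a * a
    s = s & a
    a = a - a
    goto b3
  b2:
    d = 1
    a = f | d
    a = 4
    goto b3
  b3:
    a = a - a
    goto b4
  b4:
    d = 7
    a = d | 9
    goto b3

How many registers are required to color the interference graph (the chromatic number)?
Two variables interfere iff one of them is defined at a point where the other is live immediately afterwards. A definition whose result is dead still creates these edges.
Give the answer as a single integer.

Answer: 2

Analysis:
def/use:
  b0: def={d,f,p} ue=∅
  b1: def={a,s} ue=∅
  b2: def={a,d} ue={f}
  b3: def={a} ue={a}
  b4: def={a,d} ue=∅

Live sets:
  b0: in=∅ out={f}
  b1: in=∅ out={a}
  b2: in={f} out={a}
  b3: in={a} out=∅
  b4: in=∅ out={a}

Interference:
  a: {s}
  d: {f,p}
  f: {d}
  p: {d}
  s: {a}

Registers:
  {a,s} pairwise interfere (2-clique) ⇒ χ ≥ 2
  2-colouring: c0={a,d}  c1={f,p,s}
  χ = 2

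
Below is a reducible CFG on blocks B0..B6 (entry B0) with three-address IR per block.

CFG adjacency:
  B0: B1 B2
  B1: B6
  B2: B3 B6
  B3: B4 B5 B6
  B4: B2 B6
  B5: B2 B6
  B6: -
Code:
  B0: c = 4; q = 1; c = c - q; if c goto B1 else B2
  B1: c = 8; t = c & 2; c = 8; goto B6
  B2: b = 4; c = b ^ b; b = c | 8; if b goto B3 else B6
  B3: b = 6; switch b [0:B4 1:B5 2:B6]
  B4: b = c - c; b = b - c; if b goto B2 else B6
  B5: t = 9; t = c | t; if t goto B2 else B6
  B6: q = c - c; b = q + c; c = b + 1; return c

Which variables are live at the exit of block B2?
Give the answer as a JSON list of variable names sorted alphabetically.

Block summaries:
  B0: def={c,q} ue=∅
  B1: def={c,t} ue=∅
  B2: def={b,c} ue=∅
  B3: def={b} ue=∅
  B4: def={b} ue={c}
  B5: def={t} ue={c}
  B6: def={b,c,q} ue={c}

Liveness:
  B0 li=∅ lo=∅
  B1 li=∅ lo={c}
  B2 li=∅ lo={c}
  B3 li={c} lo={c}
  B4 li={c} lo={c}
  B5 li={c} lo={c}
  B6 li={c} lo=∅

live-out(B2) = ["c"]

Answer: ["c"]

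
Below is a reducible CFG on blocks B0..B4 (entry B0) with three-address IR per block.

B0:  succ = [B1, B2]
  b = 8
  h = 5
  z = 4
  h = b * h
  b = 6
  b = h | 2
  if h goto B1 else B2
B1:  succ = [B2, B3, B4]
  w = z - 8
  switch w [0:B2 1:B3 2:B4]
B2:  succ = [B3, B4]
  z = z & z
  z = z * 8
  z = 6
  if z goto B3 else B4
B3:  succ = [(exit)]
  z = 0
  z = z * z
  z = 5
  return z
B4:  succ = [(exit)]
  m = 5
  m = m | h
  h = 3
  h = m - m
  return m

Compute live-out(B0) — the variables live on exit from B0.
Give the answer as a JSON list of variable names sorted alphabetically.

Per-block:
  B0: {b,h,z} / ∅
  B1: {w} / {z}
  B2: {z} / {z}
  B3: {z} / ∅
  B4: {h,m} / {h}

Live sets:
  B0: in=∅ out={h,z}
  B1: in={h,z} out={h,z}
  B2: in={h,z} out={h}
  B3: in=∅ out=∅
  B4: in={h} out=∅

live-out(B0) = ["h", "z"]

Answer: ["h", "z"]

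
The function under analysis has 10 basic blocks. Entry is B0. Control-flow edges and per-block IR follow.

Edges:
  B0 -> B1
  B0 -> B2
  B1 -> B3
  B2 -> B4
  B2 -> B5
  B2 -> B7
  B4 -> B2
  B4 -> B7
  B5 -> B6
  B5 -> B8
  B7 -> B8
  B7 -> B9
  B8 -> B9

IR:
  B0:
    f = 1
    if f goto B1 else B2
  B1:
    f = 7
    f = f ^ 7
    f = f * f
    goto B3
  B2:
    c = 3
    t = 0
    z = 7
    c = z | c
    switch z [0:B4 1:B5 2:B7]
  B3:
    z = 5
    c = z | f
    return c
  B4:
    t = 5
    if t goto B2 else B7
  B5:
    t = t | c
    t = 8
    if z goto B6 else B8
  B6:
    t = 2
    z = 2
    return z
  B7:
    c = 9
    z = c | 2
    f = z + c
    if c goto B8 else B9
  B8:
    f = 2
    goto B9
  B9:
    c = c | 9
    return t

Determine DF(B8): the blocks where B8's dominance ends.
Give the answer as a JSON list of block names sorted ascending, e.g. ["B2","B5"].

Answer: ["B9"]

Analysis:
idom tree: B1←B0 B2←B0 B3←B1 B4←B2 B5←B2 B6←B5 B7←B2 B8←B2 B9←B2
Dom∩ at merges:
  B2: preds {B0,B4}: {B0} ∩ {B0,B2,B4} = {B0}; idom=B0
  B7: preds {B2,B4}: {B0,B2} ∩ {B0,B2,B4} = {B0,B2}; idom=B2
  B8: preds {B5,B7}: {B0,B2,B5} ∩ {B0,B2,B7} = {B0,B2}; idom=B2
  B9: preds {B7,B8}: {B0,B2,B7} ∩ {B0,B2,B8} = {B0,B2}; idom=B2

Frontier:
  B2←B0: walk · to B0
  B2←B4: walk B4→B2 to B0
  B7←B2: walk · to B2
  B7←B4: walk B4 to B2
  B8←B5: walk B5 to B2
  B8←B7: walk B7 to B2
  B9←B7: walk B7 to B2
  B9←B8: walk B8 to B2
  B0: DF=∅
  B1: DF=∅
  B2: DF={B2}
  B3: DF=∅
  B4: DF={B2,B7}
  B5: DF={B8}
  B6: DF=∅
  B7: DF={B8,B9}
  B8: DF={B9}
  B9: DF=∅

DF(B8) = ["B9"]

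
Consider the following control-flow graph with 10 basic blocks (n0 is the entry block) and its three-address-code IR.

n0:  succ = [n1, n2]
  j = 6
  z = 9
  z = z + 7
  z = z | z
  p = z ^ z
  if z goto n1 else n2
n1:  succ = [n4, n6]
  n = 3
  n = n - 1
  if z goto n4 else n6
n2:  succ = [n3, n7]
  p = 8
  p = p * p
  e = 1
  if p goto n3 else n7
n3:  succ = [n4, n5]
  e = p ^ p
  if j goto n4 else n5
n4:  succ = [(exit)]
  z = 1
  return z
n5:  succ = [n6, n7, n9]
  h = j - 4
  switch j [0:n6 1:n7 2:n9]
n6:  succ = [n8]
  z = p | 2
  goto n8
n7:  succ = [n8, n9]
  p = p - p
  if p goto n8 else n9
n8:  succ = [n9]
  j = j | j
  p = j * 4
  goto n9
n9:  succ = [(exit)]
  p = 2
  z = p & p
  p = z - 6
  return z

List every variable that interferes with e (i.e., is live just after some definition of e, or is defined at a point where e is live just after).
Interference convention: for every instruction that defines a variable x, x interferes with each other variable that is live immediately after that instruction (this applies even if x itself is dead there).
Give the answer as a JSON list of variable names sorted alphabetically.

Answer: ["j", "p"]

Derivation:
def/use:
  n0: {j,p,z} / ∅
  n1: {n} / {z}
  n2: {e,p} / ∅
  n3: {e} / {j,p}
  n4: {z} / ∅
  n5: {h} / {j}
  n6: {z} / {p}
  n7: {p} / {p}
  n8: {j,p} / {j}
  n9: {p,z} / ∅

Backward fixpoint:
  n0: in=∅ out={j,p,z}
  n1: in={j,p,z} out={j,p}
  n2: in={j} out={j,p}
  n3: in={j,p} out={j,p}
  n4: in=∅ out=∅
  n5: in={j,p} out={j,p}
  n6: in={j,p} out={j}
  n7: in={j,p} out={j}
  n8: in={j} out=∅
  n9: in=∅ out=∅

Interference:
  e — {j,p}
  h — {j,p}
  j — {e,h,n,p,z}
  n — {j,p,z}
  p — {e,h,j,n,z}
  z — {j,n,p}

N(e) = ["j", "p"]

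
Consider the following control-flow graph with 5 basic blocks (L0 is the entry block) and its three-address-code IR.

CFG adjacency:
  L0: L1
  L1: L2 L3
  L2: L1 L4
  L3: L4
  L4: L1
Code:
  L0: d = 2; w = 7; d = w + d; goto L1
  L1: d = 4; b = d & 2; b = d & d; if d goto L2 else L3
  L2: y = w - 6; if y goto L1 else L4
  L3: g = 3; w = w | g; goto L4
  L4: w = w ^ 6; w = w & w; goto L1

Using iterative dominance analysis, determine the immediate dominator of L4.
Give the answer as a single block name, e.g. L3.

Answer: L1

Analysis:
idom tree: L1←L0 L2←L1 L3←L1 L4←L1
Join-block Dom:
  L1: preds {L0,L2,L4}: {L0} ∩ {L0,L1,L2} ∩ {L0,L1,L4} = {L0}; idom=L0
  L4: preds {L2,L3}: {L0,L1,L2} ∩ {L0,L1,L3} = {L0,L1}; idom=L1

idom(L4) = L1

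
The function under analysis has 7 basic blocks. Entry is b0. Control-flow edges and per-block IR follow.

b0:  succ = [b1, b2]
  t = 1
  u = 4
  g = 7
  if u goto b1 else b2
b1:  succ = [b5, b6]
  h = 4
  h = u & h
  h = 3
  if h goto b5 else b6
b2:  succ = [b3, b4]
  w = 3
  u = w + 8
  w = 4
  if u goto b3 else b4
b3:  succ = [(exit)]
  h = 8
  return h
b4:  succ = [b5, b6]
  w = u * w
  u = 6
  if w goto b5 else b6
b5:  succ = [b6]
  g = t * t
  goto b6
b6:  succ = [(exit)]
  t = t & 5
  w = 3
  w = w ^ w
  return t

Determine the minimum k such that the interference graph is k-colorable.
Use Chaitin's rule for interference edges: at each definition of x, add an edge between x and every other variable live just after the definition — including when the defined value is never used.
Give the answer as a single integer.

def/use:
  b0: def={g,t,u} ue=∅
  b1: def={h} ue={u}
  b2: def={u,w} ue=∅
  b3: def={h} ue=∅
  b4: def={u,w} ue={u,w}
  b5: def={g} ue={t}
  b6: def={t,w} ue={t}

Live sets:
  live b0: ∅→{t,u}
  live b1: {t,u}→{t}
  live b2: {t}→{t,u,w}
  live b3: ∅→∅
  live b4: {t,u,w}→{t}
  live b5: {t}→{t}
  live b6: {t}→∅

Interference:
  g — {t,u}
  h — {t,u}
  t — {g,h,u,w}
  u — {g,h,t,w}
  w — {t,u}

Registers:
  lower bound: {g,t,u} mutually conflict ⇒ χ ≥ 3
  assign g→R2 h→R2 t→R0 u→R1 w→R2 — no edge inside a register ⇒ χ ≤ 3
  χ = 3

Answer: 3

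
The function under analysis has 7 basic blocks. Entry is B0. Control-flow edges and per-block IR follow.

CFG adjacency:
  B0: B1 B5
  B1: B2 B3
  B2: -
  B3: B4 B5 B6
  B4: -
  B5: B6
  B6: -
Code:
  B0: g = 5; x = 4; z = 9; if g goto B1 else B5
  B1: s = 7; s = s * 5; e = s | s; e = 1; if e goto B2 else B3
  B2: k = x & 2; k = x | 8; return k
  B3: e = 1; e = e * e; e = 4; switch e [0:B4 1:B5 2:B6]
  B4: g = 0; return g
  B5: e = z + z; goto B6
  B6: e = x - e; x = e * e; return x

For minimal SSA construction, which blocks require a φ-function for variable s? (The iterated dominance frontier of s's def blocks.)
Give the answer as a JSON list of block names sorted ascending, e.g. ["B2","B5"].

Answer: ["B5", "B6"]

Derivation:
idom tree: B1←B0 B2←B1 B3←B1 B4←B3 B5←B0 B6←B0
Dom at joins:
  B5: preds {B0,B3}: {B0} ∩ {B0,B1,B3} = {B0}; idom=B0
  B6: preds {B3,B5}: {B0,B1,B3} ∩ {B0,B5} = {B0}; idom=B0

DF walk-up:
  join B5 pred B0: · stop@B0
  join B5 pred B3: B3→B1 stop@B0
  join B6 pred B3: B3→B1 stop@B0
  join B6 pred B5: B5 stop@B0
  DF(B0)=∅
  DF(B1)={B5,B6}
  DF(B2)=∅
  DF(B3)={B5,B6}
  DF(B4)=∅
  DF(B5)={B6}
  DF(B6)=∅

φ for s: defs {B1}
  DF⁺ = {B5,B6}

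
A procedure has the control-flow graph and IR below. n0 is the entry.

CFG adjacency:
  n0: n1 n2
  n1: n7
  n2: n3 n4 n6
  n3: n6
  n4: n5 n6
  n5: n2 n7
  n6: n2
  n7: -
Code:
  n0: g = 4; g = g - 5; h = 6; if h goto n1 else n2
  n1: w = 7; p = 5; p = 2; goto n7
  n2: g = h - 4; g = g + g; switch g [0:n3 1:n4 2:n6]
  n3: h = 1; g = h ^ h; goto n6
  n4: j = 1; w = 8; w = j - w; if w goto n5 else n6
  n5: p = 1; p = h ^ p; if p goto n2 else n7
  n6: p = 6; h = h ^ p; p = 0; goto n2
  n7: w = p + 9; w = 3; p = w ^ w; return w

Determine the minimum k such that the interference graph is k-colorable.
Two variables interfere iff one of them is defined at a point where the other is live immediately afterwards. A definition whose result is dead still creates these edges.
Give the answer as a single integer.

Answer: 3

Working:
Per-block:
  n0 def {g,h} use ∅
  n1 def {p,w} use ∅
  n2 def {g} use {h}
  n3 def {g,h} use ∅
  n4 def {j,w} use ∅
  n5 def {p} use {h}
  n6 def {h,p} use {h}
  n7 def {p,w} use {p}

Backward fixpoint:
  n0 li=∅ lo={h}
  n1 li=∅ lo={p}
  n2 li={h} lo={h}
  n3 li=∅ lo={h}
  n4 li={h} lo={h}
  n5 li={h} lo={h,p}
  n6 li={h} lo={h}
  n7 li={p} lo=∅

Interfere edges:
  g↔{h}
  h↔{g,j,p,w}
  j↔{h,w}
  p↔{h,w}
  w↔{h,j,p}

Colouring:
  clique {h,j,w} ⇒ need ≥ 3
  3-colouring: c0={h}  c1={g,w}  c2={j,p}
  χ = 3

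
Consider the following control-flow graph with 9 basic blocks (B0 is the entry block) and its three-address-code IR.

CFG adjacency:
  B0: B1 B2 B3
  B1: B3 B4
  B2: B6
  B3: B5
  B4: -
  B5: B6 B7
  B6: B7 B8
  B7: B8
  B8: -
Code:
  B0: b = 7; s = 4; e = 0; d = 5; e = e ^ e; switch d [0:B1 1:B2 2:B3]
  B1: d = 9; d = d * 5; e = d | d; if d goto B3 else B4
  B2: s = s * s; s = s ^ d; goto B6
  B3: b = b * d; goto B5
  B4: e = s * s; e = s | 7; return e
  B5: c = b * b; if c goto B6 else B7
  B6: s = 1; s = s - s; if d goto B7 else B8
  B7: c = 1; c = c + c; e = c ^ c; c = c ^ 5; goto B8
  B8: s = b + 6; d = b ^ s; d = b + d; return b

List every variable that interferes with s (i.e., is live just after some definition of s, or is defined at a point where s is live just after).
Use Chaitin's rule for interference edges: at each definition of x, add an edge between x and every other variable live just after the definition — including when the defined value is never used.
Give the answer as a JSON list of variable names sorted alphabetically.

Answer: ["b", "d", "e"]

Analysis:
Block summaries:
  B0: {b,d,e,s} / ∅
  B1: {d,e} / ∅
  B2: {s} / {d,s}
  B3: {b} / {b,d}
  B4: {e} / {s}
  B5: {c} / {b}
  B6: {s} / {d}
  B7: {c,e} / ∅
  B8: {d,s} / {b}

Backward fixpoint:
  B0 li=∅ lo={b,d,s}
  B1 li={b,s} lo={b,d,s}
  B2 li={b,d,s} lo={b,d}
  B3 li={b,d} lo={b,d}
  B4 li={s} lo=∅
  B5 li={b,d} lo={b,d}
  B6 li={b,d} lo={b}
  B7 li={b} lo={b}
  B8 li={b} lo=∅

Interference:
  b↔{c,d,e,s}
  c↔{b,d,e}
  d↔{b,c,e,s}
  e↔{b,c,d,s}
  s↔{b,d,e}

N(s) = ["b", "d", "e"]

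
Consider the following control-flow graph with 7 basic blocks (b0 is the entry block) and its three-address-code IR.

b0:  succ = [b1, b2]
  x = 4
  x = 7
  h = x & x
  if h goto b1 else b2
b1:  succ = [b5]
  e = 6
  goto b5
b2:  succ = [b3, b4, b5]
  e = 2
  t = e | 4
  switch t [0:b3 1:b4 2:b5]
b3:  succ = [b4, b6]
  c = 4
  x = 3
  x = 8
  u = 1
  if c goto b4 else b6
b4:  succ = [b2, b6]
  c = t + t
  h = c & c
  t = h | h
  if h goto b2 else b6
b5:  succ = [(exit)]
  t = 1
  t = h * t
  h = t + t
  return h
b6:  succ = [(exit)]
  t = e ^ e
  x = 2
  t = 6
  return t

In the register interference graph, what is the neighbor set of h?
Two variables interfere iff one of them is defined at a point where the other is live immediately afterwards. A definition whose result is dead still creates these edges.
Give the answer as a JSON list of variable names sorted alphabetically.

Answer: ["e", "t"]

Derivation:
Block summaries:
  b0: def={h,x} ue=∅
  b1: def={e} ue=∅
  b2: def={e,t} ue=∅
  b3: def={c,u,x} ue=∅
  b4: def={c,h,t} ue={t}
  b5: def={h,t} ue={h}
  b6: def={t,x} ue={e}

Live sets:
  b0 li=∅ lo={h}
  b1 li={h} lo={h}
  b2 li={h} lo={e,h,t}
  b3 li={e,t} lo={e,t}
  b4 li={e,t} lo={e,h}
  b5 li={h} lo=∅
  b6 li={e} lo=∅

Interfere edges:
  c — {e,t,u,x}
  e — {c,h,t,u,x}
  h — {e,t}
  t — {c,e,h,u,x}
  u — {c,e,t}
  x — {c,e,t}

N(h) = ["e", "t"]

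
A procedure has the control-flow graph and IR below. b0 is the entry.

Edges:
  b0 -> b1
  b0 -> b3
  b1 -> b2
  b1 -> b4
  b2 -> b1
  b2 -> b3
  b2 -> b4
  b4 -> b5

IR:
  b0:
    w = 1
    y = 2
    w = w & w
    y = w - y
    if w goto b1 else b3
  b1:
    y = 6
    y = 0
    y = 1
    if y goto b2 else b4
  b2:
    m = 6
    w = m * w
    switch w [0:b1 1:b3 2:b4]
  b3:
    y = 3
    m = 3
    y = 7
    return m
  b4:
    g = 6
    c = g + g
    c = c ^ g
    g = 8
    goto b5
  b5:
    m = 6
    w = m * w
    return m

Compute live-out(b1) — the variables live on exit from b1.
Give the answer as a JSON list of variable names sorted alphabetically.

Answer: ["w"]

Derivation:
Block summaries:
  b0: def={w,y} ue=∅
  b1: def={y} ue=∅
  b2: def={m,w} ue={w}
  b3: def={m,y} ue=∅
  b4: def={c,g} ue=∅
  b5: def={m,w} ue={w}

Live sets:
  live b0: ∅→{w}
  live b1: {w}→{w}
  live b2: {w}→{w}
  live b3: ∅→∅
  live b4: {w}→{w}
  live b5: {w}→∅

live-out(b1) = ["w"]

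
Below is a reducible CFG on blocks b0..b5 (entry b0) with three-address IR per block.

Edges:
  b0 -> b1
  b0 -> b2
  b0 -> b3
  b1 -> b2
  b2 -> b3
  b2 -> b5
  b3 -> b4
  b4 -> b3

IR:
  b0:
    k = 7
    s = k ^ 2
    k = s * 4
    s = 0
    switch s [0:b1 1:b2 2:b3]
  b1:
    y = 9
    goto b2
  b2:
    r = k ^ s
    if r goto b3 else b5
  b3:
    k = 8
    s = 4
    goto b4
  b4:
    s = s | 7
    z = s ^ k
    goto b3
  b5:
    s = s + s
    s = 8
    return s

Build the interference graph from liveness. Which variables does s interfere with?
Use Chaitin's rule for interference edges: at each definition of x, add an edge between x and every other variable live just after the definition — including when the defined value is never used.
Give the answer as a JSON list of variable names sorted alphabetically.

def/use:
  b0: def={k,s} ue=∅
  b1: def={y} ue=∅
  b2: def={r} ue={k,s}
  b3: def={k,s} ue=∅
  b4: def={s,z} ue={k,s}
  b5: def={s} ue={s}

Liveness:
  b0 li=∅ lo={k,s}
  b1 li={k,s} lo={k,s}
  b2 li={k,s} lo={s}
  b3 li=∅ lo={k,s}
  b4 li={k,s} lo=∅
  b5 li={s} lo=∅

Conflict graph:
  k: {s,y}
  r: {s}
  s: {k,r,y}
  y: {k,s}
  z: ∅

N(s) = ["k", "r", "y"]

Answer: ["k", "r", "y"]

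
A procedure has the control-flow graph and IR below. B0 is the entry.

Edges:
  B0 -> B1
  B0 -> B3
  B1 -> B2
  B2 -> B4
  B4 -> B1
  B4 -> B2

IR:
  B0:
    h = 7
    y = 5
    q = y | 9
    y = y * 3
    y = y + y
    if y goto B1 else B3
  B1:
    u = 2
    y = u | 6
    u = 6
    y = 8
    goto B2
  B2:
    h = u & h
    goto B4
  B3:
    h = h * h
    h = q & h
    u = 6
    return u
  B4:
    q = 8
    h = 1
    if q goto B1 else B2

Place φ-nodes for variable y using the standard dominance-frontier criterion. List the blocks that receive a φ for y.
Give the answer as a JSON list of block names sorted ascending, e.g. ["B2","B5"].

idom tree: B1←B0 B2←B1 B3←B0 B4←B2
Dom∩ at merges:
  B1: preds {B0,B4}: {B0} ∩ {B0,B1,B2,B4} = {B0}; idom=B0
  B2: preds {B1,B4}: {B0,B1} ∩ {B0,B1,B2,B4} = {B0,B1}; idom=B1

Frontier:
  join B1 pred B0: · stop@B0
  join B1 pred B4: B4→B2→B1 stop@B0
  join B2 pred B1: · stop@B1
  join B2 pred B4: B4→B2 stop@B1
  B0: DF=∅
  B1: DF={B1}
  B2: DF={B1,B2}
  B3: DF=∅
  B4: DF={B1,B2}

φ for y: defs {B0,B1}
  DF⁺ = {B1}

Answer: ["B1"]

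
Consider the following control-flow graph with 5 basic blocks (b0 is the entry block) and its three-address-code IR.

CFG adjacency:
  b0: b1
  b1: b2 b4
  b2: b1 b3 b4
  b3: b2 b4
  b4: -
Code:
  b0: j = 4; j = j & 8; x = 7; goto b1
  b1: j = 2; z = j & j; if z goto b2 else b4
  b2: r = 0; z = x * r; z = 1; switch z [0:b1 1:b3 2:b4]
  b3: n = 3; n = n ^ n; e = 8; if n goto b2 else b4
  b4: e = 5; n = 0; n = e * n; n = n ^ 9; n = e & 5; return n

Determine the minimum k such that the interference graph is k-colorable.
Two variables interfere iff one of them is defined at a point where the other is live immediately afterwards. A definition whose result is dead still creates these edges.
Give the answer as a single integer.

Answer: 3

Derivation:
Block summaries:
  b0: def={j,x} ue=∅
  b1: def={j,z} ue=∅
  b2: def={r,z} ue={x}
  b3: def={e,n} ue=∅
  b4: def={e,n} ue=∅

Backward fixpoint:
  b0 li=∅ lo={x}
  b1 li={x} lo={x}
  b2 li={x} lo={x}
  b3 li={x} lo={x}
  b4 li=∅ lo=∅

Interference:
  e: {n,x}
  j: {x}
  n: {e,x}
  r: {x}
  x: {e,j,n,r,z}
  z: {x}

Registers:
  clique {e,n,x} ⇒ need ≥ 3
  3-colouring: r0={x}  r1={e,j,r,z}  r2={n}
  χ = 3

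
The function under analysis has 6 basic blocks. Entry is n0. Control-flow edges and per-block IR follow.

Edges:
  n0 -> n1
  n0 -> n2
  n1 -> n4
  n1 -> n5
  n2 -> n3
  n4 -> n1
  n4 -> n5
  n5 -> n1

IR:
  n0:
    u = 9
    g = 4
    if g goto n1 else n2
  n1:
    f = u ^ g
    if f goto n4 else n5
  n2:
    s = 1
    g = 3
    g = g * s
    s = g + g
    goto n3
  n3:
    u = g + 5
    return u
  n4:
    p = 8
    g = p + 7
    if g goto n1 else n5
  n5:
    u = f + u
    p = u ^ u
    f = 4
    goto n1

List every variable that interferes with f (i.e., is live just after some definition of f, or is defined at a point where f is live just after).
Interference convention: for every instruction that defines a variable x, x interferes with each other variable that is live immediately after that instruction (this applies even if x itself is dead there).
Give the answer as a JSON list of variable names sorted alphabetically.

Answer: ["g", "p", "u"]

Working:
Block summaries:
  n0: {g,u} / ∅
  n1: {f} / {g,u}
  n2: {g,s} / ∅
  n3: {u} / {g}
  n4: {g,p} / ∅
  n5: {f,p,u} / {f,u}

Liveness:
  n0 li=∅ lo={g,u}
  n1 li={g,u} lo={f,g,u}
  n2 li=∅ lo={g}
  n3 li={g} lo=∅
  n4 li={f,u} lo={f,g,u}
  n5 li={f,g,u} lo={g,u}

Interfere edges:
  f↔{g,p,u}
  g↔{f,p,s,u}
  p↔{f,g,u}
  s↔{g}
  u↔{f,g,p}

N(f) = ["g", "p", "u"]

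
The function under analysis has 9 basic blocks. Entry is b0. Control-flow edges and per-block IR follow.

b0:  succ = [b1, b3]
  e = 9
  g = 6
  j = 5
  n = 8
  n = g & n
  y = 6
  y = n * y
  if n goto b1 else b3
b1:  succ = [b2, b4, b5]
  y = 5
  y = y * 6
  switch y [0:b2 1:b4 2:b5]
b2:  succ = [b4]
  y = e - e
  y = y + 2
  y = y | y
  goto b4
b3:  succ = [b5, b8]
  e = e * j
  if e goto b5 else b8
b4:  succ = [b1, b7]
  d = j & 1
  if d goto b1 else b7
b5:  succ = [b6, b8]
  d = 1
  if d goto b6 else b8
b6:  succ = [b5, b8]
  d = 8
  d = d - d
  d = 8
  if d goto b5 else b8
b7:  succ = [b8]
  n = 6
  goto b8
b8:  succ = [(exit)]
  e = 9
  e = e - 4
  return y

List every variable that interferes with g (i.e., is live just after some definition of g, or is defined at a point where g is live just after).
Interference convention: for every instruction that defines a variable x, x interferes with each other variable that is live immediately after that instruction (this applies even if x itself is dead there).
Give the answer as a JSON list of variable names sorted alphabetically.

def/use:
  b0: def={e,g,j,n,y} ue=∅
  b1: def={y} ue=∅
  b2: def={y} ue={e}
  b3: def={e} ue={e,j}
  b4: def={d} ue={j}
  b5: def={d} ue=∅
  b6: def={d} ue=∅
  b7: def={n} ue=∅
  b8: def={e} ue={y}

Liveness:
  live b0: ∅→{e,j,y}
  live b1: {e,j}→{e,j,y}
  live b2: {e,j}→{e,j,y}
  live b3: {e,j,y}→{y}
  live b4: {e,j,y}→{e,j,y}
  live b5: {y}→{y}
  live b6: {y}→{y}
  live b7: {y}→{y}
  live b8: {y}→∅

Interfere edges:
  d: {e,j,y}
  e: {d,g,j,n,y}
  g: {e,j,n}
  j: {d,e,g,n,y}
  n: {e,g,j,y}
  y: {d,e,j,n}

N(g) = ["e", "j", "n"]

Answer: ["e", "j", "n"]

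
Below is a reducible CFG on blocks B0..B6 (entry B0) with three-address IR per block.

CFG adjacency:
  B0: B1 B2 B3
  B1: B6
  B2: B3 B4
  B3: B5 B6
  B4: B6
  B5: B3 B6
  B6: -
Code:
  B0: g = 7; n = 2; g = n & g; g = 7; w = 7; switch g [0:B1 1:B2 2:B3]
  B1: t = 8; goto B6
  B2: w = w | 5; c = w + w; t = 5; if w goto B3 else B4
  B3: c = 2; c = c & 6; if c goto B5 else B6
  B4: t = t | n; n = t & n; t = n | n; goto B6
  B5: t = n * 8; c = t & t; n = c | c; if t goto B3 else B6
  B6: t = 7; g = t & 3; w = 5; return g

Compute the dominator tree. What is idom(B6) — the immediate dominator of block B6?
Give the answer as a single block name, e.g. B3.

Answer: B0

Derivation:
idom tree: B1←B0 B2←B0 B3←B0 B4←B2 B5←B3 B6←B0
Dom at joins:
  B3: preds {B0,B2,B5}: {B0} ∩ {B0,B2} ∩ {B0,B3,B5} = {B0}; idom=B0
  B6: preds {B1,B3,B4,B5}: {B0,B1} ∩ {B0,B3} ∩ {B0,B2,B4} ∩ {B0,B3,B5} = {B0}; idom=B0

idom(B6) = B0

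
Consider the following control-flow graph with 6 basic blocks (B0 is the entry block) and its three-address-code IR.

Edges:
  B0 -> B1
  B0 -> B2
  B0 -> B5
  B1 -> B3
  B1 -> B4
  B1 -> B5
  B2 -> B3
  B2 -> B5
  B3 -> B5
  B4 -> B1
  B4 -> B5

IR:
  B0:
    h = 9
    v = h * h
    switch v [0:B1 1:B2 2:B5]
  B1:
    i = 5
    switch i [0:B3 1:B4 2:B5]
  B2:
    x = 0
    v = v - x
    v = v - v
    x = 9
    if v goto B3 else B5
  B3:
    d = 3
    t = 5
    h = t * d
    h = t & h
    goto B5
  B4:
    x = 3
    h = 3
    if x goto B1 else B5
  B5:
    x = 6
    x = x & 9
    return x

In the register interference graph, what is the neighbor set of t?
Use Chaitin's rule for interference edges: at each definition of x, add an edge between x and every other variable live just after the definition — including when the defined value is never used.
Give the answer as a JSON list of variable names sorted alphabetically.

Block summaries:
  B0: {h,v} / ∅
  B1: {i} / ∅
  B2: {v,x} / {v}
  B3: {d,h,t} / ∅
  B4: {h,x} / ∅
  B5: {x} / ∅

Backward fixpoint:
  B0: in=∅ out={v}
  B1: in=∅ out=∅
  B2: in={v} out=∅
  B3: in=∅ out=∅
  B4: in=∅ out=∅
  B5: in=∅ out=∅

Interfere edges:
  d: {t}
  h: {t,x}
  i: ∅
  t: {d,h}
  v: {x}
  x: {h,v}

N(t) = ["d", "h"]

Answer: ["d", "h"]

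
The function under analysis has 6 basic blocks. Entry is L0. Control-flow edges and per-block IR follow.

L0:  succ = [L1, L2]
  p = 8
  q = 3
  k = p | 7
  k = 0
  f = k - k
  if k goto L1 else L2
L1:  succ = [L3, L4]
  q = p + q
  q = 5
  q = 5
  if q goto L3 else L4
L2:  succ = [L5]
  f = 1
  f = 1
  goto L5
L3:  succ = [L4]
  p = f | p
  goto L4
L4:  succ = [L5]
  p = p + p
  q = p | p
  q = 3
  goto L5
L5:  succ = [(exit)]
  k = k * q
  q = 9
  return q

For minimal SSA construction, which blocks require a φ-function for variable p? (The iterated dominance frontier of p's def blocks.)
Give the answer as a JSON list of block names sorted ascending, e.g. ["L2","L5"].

Answer: ["L4", "L5"]

Derivation:
idom tree: L1←L0 L2←L0 L3←L1 L4←L1 L5←L0
Dom∩ at merges:
  L4: preds {L1,L3}: {L0,L1} ∩ {L0,L1,L3} = {L0,L1}; idom=L1
  L5: preds {L2,L4}: {L0,L2} ∩ {L0,L1,L4} = {L0}; idom=L0

DF derivation:
  join L4 pred L1: · stop@L1
  join L4 pred L3: L3 stop@L1
  join L5 pred L2: L2 stop@L0
  join L5 pred L4: L4→L1 stop@L0
  L0: DF=∅
  L1: DF={L5}
  L2: DF={L5}
  L3: DF={L4}
  L4: DF={L5}
  L5: DF=∅

φ for p: defs {L0,L3,L4}
  DF⁺ = {L4,L5}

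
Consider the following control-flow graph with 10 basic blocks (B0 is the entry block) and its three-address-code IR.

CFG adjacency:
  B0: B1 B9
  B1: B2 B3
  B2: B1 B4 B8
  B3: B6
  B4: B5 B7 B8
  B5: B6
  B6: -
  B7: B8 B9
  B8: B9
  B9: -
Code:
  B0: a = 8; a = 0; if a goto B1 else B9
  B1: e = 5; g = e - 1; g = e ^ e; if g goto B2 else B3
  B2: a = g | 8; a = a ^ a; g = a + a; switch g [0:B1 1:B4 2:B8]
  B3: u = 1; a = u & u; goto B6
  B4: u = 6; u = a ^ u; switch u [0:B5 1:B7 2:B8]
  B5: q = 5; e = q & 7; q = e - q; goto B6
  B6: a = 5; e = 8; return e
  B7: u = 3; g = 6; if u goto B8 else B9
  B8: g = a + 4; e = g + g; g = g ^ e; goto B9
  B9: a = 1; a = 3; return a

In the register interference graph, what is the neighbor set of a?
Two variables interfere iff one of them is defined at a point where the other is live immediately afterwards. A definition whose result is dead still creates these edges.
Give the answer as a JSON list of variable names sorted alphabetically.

Per-block:
  B0: {a} / ∅
  B1: {e,g} / ∅
  B2: {a,g} / {g}
  B3: {a,u} / ∅
  B4: {u} / {a}
  B5: {e,q} / ∅
  B6: {a,e} / ∅
  B7: {g,u} / ∅
  B8: {e,g} / {a}
  B9: {a} / ∅

Live sets:
  B0 li=∅ lo=∅
  B1 li=∅ lo={g}
  B2 li={g} lo={a}
  B3 li=∅ lo=∅
  B4 li={a} lo={a}
  B5 li=∅ lo=∅
  B6 li=∅ lo=∅
  B7 li={a} lo={a}
  B8 li={a} lo=∅
  B9 li=∅ lo=∅

Interference:
  a↔{g,u}
  e↔{g,q}
  g↔{a,e,u}
  q↔{e}
  u↔{a,g}

N(a) = ["g", "u"]

Answer: ["g", "u"]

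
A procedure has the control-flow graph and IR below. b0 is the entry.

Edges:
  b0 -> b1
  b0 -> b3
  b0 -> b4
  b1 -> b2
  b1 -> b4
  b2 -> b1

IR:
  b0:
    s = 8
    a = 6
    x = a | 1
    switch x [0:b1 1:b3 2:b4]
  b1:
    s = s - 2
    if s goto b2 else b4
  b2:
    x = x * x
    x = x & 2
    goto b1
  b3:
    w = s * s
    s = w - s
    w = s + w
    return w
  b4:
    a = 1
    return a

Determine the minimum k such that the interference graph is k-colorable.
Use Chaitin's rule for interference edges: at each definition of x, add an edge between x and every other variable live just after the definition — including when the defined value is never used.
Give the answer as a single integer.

Answer: 2

Analysis:
def/use:
  b0 def {a,s,x} use ∅
  b1 def {s} use {s}
  b2 def {x} use {x}
  b3 def {s,w} use {s}
  b4 def {a} use ∅

Live sets:
  b0: in=∅ out={s,x}
  b1: in={s,x} out={s,x}
  b2: in={s,x} out={s,x}
  b3: in={s} out=∅
  b4: in=∅ out=∅

Interfere edges:
  a: {s}
  s: {a,w,x}
  w: {s}
  x: {s}

Chromatic number:
  lower bound: {a,s} mutually conflict ⇒ χ ≥ 2
  2-colouring: r0={s}  r1={a,w,x}
  χ = 2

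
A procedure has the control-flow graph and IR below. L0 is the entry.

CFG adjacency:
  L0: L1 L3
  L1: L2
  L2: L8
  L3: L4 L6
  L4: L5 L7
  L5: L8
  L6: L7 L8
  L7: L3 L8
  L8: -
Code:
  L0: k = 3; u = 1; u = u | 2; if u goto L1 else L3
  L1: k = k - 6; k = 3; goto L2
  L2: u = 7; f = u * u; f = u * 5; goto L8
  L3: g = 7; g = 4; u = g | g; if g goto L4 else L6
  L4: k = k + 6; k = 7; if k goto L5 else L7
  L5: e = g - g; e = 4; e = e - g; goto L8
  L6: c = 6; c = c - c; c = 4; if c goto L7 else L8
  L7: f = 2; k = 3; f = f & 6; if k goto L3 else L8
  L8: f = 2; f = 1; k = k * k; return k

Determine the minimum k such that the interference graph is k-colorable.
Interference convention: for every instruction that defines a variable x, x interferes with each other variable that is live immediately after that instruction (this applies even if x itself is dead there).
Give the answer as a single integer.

def/use:
  L0: def={k,u} ue=∅
  L1: def={k} ue={k}
  L2: def={f,u} ue=∅
  L3: def={g,u} ue=∅
  L4: def={k} ue={k}
  L5: def={e} ue={g}
  L6: def={c} ue=∅
  L7: def={f,k} ue=∅
  L8: def={f,k} ue={k}

Live sets:
  L0: in=∅ out={k}
  L1: in={k} out={k}
  L2: in={k} out={k}
  L3: in={k} out={g,k}
  L4: in={g,k} out={g,k}
  L5: in={g,k} out={k}
  L6: in={k} out={k}
  L7: in=∅ out={k}
  L8: in={k} out=∅

Interfere edges:
  c — {k}
  e — {g,k}
  f — {k,u}
  g — {e,k,u}
  k — {c,e,f,g,u}
  u — {f,g,k}

Colouring:
  lower bound: {e,g,k} mutually conflict ⇒ χ ≥ 3
  3-colouring: c0={k}  c1={c,f,g}  c2={e,u}
  χ = 3

Answer: 3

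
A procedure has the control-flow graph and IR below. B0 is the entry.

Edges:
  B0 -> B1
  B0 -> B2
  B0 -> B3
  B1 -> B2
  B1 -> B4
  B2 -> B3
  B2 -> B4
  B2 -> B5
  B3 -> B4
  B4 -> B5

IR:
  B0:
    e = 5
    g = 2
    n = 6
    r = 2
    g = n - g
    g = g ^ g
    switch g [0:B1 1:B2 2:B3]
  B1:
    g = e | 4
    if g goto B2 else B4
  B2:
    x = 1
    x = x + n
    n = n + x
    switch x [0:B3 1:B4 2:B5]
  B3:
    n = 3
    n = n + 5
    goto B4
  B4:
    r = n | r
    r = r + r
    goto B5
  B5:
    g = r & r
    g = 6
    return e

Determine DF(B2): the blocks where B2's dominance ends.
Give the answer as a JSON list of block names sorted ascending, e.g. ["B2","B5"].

Answer: ["B3", "B4", "B5"]

Working:
idom tree: B1←B0 B2←B0 B3←B0 B4←B0 B5←B0
Dom at joins:
  B2: preds {B0,B1}: {B0} ∩ {B0,B1} = {B0}; idom=B0
  B3: preds {B0,B2}: {B0} ∩ {B0,B2} = {B0}; idom=B0
  B4: preds {B1,B2,B3}: {B0,B1} ∩ {B0,B2} ∩ {B0,B3} = {B0}; idom=B0
  B5: preds {B2,B4}: {B0,B2} ∩ {B0,B4} = {B0}; idom=B0

DF derivation:
  B2←B0: walk · to B0
  B2←B1: walk B1 to B0
  B3←B0: walk · to B0
  B3←B2: walk B2 to B0
  B4←B1: walk B1 to B0
  B4←B2: walk B2 to B0
  B4←B3: walk B3 to B0
  B5←B2: walk B2 to B0
  B5←B4: walk B4 to B0
  DF(B0)=∅
  DF(B1)={B2,B4}
  DF(B2)={B3,B4,B5}
  DF(B3)={B4}
  DF(B4)={B5}
  DF(B5)=∅

DF(B2) = ["B3", "B4", "B5"]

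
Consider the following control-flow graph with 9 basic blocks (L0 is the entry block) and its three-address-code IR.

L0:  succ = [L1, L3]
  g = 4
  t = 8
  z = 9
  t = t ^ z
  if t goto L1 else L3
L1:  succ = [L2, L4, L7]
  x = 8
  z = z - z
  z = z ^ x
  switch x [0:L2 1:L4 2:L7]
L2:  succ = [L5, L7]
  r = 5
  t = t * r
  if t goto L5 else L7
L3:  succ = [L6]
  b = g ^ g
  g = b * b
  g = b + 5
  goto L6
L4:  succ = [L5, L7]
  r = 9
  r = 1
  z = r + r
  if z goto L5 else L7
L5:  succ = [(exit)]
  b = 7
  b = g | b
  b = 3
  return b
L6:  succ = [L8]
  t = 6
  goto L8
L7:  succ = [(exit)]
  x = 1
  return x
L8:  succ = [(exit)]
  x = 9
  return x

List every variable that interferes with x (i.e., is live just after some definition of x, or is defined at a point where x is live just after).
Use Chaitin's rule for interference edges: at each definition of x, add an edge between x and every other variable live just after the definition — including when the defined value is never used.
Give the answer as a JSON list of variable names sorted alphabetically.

Per-block:
  L0 def {g,t,z} use ∅
  L1 def {x,z} use {z}
  L2 def {r,t} use {t}
  L3 def {b,g} use {g}
  L4 def {r,z} use ∅
  L5 def {b} use {g}
  L6 def {t} use ∅
  L7 def {x} use ∅
  L8 def {x} use ∅

Backward fixpoint:
  live L0: ∅→{g,t,z}
  live L1: {g,t,z}→{g,t}
  live L2: {g,t}→{g}
  live L3: {g}→∅
  live L4: {g}→{g}
  live L5: {g}→∅
  live L6: ∅→∅
  live L7: ∅→∅
  live L8: ∅→∅

Conflict graph:
  b↔{g}
  g↔{b,r,t,x,z}
  r↔{g,t}
  t↔{g,r,x,z}
  x↔{g,t,z}
  z↔{g,t,x}

N(x) = ["g", "t", "z"]

Answer: ["g", "t", "z"]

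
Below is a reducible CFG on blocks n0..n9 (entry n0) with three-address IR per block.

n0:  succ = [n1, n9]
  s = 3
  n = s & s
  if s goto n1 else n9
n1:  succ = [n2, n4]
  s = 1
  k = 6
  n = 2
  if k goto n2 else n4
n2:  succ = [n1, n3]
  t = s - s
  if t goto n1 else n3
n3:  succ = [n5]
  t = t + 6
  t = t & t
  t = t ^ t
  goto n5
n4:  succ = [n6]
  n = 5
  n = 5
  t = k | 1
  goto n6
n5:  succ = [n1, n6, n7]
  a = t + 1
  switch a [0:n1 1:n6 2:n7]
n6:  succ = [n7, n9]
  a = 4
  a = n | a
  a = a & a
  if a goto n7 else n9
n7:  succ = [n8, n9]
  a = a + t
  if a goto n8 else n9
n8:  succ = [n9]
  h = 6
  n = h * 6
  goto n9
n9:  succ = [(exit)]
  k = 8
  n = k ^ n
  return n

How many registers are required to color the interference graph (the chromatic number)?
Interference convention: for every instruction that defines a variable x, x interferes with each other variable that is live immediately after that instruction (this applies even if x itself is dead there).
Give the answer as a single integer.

Answer: 3

Derivation:
Per-block:
  n0 def {n,s} use ∅
  n1 def {k,n,s} use ∅
  n2 def {t} use {s}
  n3 def {t} use {t}
  n4 def {n,t} use {k}
  n5 def {a} use {t}
  n6 def {a} use {n}
  n7 def {a} use {a,t}
  n8 def {h,n} use ∅
  n9 def {k,n} use {n}

Backward fixpoint:
  n0: in=∅ out={n}
  n1: in=∅ out={k,n,s}
  n2: in={n,s} out={n,t}
  n3: in={n,t} out={n,t}
  n4: in={k} out={n,t}
  n5: in={n,t} out={a,n,t}
  n6: in={n,t} out={a,n,t}
  n7: in={a,n,t} out={n}
  n8: in=∅ out={n}
  n9: in={n} out=∅

Interference:
  a — {n,t}
  h — ∅
  k — {n,s}
  n — {a,k,s,t}
  s — {k,n}
  t — {a,n}

Chromatic number:
  lower bound: {a,n,t} mutually conflict ⇒ χ ≥ 3
  assign a→c1 h→c0 k→c1 n→c0 s→c2 t→c2 — no edge inside a register ⇒ χ ≤ 3
  χ = 3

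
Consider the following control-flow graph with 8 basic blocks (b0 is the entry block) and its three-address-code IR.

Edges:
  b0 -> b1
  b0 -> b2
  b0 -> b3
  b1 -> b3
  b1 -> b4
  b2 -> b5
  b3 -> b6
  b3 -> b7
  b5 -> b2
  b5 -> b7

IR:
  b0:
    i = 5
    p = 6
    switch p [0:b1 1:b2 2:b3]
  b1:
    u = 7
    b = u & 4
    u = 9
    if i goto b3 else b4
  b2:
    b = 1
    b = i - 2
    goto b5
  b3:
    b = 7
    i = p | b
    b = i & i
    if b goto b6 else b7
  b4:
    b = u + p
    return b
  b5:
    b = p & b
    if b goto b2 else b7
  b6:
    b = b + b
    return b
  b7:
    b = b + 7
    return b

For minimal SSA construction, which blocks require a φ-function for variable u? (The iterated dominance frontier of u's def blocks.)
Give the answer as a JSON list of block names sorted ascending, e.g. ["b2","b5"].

idom tree: b1←b0 b2←b0 b3←b0 b4←b1 b5←b2 b6←b3 b7←b0
Dom∩ at merges:
  b2: preds {b0,b5}: {b0} ∩ {b0,b2,b5} = {b0}; idom=b0
  b3: preds {b0,b1}: {b0} ∩ {b0,b1} = {b0}; idom=b0
  b7: preds {b3,b5}: {b0,b3} ∩ {b0,b2,b5} = {b0}; idom=b0

Frontier:
  b2←b0: walk · to b0
  b2←b5: walk b5→b2 to b0
  b3←b0: walk · to b0
  b3←b1: walk b1 to b0
  b7←b3: walk b3 to b0
  b7←b5: walk b5→b2 to b0
  b0: DF=∅
  b1: DF={b3}
  b2: DF={b2,b7}
  b3: DF={b7}
  b4: DF=∅
  b5: DF={b2,b7}
  b6: DF=∅
  b7: DF=∅

φ for u: defs {b1}
  DF⁺ = {b3,b7}

Answer: ["b3", "b7"]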